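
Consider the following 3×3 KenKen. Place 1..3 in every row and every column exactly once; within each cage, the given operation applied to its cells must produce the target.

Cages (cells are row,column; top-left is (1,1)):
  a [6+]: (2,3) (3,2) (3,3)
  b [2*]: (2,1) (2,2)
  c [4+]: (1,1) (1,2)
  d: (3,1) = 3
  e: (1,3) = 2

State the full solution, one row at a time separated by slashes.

Cage e is a single given cell, so (1,3) = 2.
Cage d is given, leaving (3,1) = 3.
Row 3 already has 3, leaving (3,3) = 1.
3 is placed in column 1; hence (1,1) = 1.
Cage c's pair has sum 4; hence (1,2) = 3.
Column 1 already has 1, which forces (2,1) = 2.
Row 2 already has 2, leaving (2,2) = 1.
Column 3 now contains 1, leaving (2,3) = 3.
Row 3 now contains 1, leaving (3,2) = 2.

1 3 2 / 2 1 3 / 3 2 1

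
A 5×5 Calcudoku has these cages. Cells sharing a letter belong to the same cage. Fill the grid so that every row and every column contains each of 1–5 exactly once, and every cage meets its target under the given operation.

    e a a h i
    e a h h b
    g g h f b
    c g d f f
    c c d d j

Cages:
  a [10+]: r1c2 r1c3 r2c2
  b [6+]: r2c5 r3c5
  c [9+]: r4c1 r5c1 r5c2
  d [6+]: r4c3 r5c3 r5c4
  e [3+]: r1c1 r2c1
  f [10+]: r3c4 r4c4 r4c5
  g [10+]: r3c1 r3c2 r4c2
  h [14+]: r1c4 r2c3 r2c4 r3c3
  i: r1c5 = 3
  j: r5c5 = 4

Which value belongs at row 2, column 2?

I is a freebie, so r1c5 = 3.
Cage j is a single given cell, which forces r5c5 = 4.
Column 5 needs a 2, and only r4c5 is open for it.
The only place for 2 in row 3 is r3c2.
2 is placed in column 2; hence r5c2 = 1.
Row 5 now contains 1, which forces r5c4 = 2.
The 3 cells of cage d must have sum 6, which forces r4c3 = 1.
2 is placed in row 5, which forces r5c3 = 3.
Cage a needs sum 10, so r1c2 = 5.
Column 3 now contains 1, which forces r1c3 = 2.
Cage a has sum 10, leaving r2c2 = 3.
The 3 cells of cage c must have sum 9, which forces r4c1 = 3.
3 is placed in column 2, which forces r4c2 = 4.
Row 4 now contains 3; hence r4c4 = 5.
3 is placed in row 5; hence r5c1 = 5.
Row 1 already has 2; hence r1c1 = 1.
Row 1 now contains 1, so r1c4 = 4.
Cage e needs two cells with sum 3, leaving r2c1 = 2.
4 is placed in column 4, so r2c4 = 1.
Row 2 now contains 1, so r2c5 = 5.
Column 1 already has 5, which forces r3c1 = 4.
4 is placed in row 3, so r3c3 = 5.
Column 4 already has 5, so r3c4 = 3.
Column 5 already has 5, so r3c5 = 1.
Row 2 already has 5, so r2c3 = 4.
Filled in: 1 5 2 4 3 / 2 3 4 1 5 / 4 2 5 3 1 / 3 4 1 5 2 / 5 1 3 2 4.

3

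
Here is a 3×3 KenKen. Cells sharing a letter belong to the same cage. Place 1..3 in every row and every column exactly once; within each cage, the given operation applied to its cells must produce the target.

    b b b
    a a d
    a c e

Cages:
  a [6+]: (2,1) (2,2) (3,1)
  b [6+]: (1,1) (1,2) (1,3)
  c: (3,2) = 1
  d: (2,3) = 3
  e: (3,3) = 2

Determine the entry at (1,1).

D is a freebie, leaving (2,3) = 3.
C is a freebie, which forces (3,2) = 1.
Cage e is a single given cell, which forces (3,3) = 2.
2 is placed in column 3, leaving (1,3) = 1.
Cage a has sum 6, leaving (2,1) = 1.
Column 2 now contains 1, which forces (2,2) = 2.
Row 3 now contains 2, so (3,1) = 3.
Column 1 already has 3; hence (1,1) = 2.
Column 2 already has 2, so (1,2) = 3.
The full grid is 2 3 1 / 1 2 3 / 3 1 2.

2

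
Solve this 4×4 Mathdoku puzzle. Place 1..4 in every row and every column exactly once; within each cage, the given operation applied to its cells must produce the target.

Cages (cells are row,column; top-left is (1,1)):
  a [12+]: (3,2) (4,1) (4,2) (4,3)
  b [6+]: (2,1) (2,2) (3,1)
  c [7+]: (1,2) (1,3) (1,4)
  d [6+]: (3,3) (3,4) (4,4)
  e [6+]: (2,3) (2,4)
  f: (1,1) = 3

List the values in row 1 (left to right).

3 2 4 1

Cage f is given, which forces (1,1) = 3.
The only place for 3 in row 2 is (2,2).
Column 2 now contains 3, leaving (3,2) = 4.
Cage a has sum 12, which forces (4,1) = 4.
Cage a has sum 12, leaving (4,2) = 1.
Cage a has sum 12, leaving (4,3) = 3.
Row 4 already has 3, leaving (4,4) = 2.
1 is placed in column 2; hence (1,2) = 2.
Cage e's pair has sum 6, which forces (2,3) = 2.
Column 4 already has 2, which forces (2,4) = 4.
Cage d needs sum 6, which forces (3,3) = 1.
The 3 cells of cage d must have sum 6, leaving (3,4) = 3.
1 is placed in column 3; hence (1,3) = 4.
Column 4 now contains 4; hence (1,4) = 1.
2 is placed in row 2, so (2,1) = 1.
Row 3 now contains 1, which forces (3,1) = 2.
Filled in: 3 2 4 1 / 1 3 2 4 / 2 4 1 3 / 4 1 3 2.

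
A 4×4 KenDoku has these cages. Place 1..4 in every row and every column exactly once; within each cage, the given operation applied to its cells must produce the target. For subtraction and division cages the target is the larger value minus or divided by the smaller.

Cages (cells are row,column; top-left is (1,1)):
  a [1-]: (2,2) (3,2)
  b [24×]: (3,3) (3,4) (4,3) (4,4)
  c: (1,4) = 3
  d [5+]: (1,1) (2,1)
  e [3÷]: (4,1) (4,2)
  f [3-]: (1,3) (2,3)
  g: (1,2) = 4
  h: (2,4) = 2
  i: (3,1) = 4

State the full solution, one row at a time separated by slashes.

G is a freebie, leaving (1,2) = 4.
Row 1 now contains 4; hence (1,3) = 1.
Cage c is a single given cell, which forces (1,4) = 3.
Column 3 now contains 1, leaving (2,3) = 4.
Cage h is a single given cell, leaving (2,4) = 2.
Cage i is given, so (3,1) = 4.
Row 3 now contains 4, leaving (3,4) = 1.
Column 4 now contains 1, so (4,4) = 4.
Row 1 already has 3, which forces (1,1) = 2.
Cage d needs two cells with sum 5, so (2,1) = 3.
Row 2 already has 3, leaving (2,2) = 1.
The two cells of cage a must have difference 1, so (3,2) = 2.
Row 3 already has 2, so (3,3) = 3.
Column 1 now contains 3, which forces (4,1) = 1.
Column 2 already has 1, leaving (4,2) = 3.
Column 3 already has 3, leaving (4,3) = 2.

2 4 1 3 / 3 1 4 2 / 4 2 3 1 / 1 3 2 4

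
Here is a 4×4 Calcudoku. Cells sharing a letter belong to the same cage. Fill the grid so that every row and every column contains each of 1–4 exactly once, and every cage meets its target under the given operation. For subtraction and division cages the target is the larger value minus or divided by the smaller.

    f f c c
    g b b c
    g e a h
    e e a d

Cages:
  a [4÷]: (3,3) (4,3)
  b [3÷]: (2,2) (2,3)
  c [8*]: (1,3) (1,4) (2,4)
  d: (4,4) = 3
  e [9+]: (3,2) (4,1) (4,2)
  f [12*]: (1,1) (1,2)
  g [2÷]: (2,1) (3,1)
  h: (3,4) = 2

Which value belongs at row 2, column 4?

H is a freebie, leaving (3,4) = 2.
Cage d is a single given cell, leaving (4,4) = 3.
Cage c needs product 8, so (1,3) = 2.
Cage g needs two cells with quotient 2; hence (2,1) = 2.
Column 1 now contains 2, so (4,1) = 4.
Row 4 already has 4, so (4,3) = 1.
Column 1 already has 4, so (1,1) = 3.
Cage f needs two cells with product 12, which forces (1,2) = 4.
Row 1 now contains 4, so (1,4) = 1.
The two cells of cage b must have quotient 3, which forces (2,2) = 1.
Column 3 already has 1, which forces (2,3) = 3.
Column 4 already has 1, so (2,4) = 4.
Column 1 already has 4, which forces (3,1) = 1.
Cage e has sum 9, leaving (3,2) = 3.
Column 3 already has 1, so (3,3) = 4.
Row 4 now contains 1, which forces (4,2) = 2.
The full grid is 3 4 2 1 / 2 1 3 4 / 1 3 4 2 / 4 2 1 3.

4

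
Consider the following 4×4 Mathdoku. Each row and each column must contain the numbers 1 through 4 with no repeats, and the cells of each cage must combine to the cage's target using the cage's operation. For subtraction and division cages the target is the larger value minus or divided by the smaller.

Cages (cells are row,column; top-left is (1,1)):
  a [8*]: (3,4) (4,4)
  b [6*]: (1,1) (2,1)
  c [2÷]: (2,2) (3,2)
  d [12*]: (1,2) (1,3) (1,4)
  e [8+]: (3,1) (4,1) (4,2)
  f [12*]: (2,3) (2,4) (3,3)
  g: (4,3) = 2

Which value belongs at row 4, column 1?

Cage g is given; hence (4,3) = 2.
2 is placed in row 4, which forces (4,4) = 4.
The 3 cells of cage e must have sum 8, leaving (3,1) = 4.
Column 4 already has 4, which forces (3,4) = 2.
The two cells of cage c must have quotient 2, leaving (2,2) = 2.
The 3 cells of cage f must have product 12, so (2,3) = 4.
2 is placed in row 3, which forces (3,2) = 1.
Row 3 now contains 1, which forces (3,3) = 3.
1 is placed in column 2, leaving (4,2) = 3.
Cage b needs two cells with product 6, which forces (1,1) = 2.
Column 2 already has 3, so (1,2) = 4.
3 is placed in column 3, leaving (1,3) = 1.
Cage d needs product 12, leaving (1,4) = 3.
Row 2 already has 2, leaving (2,1) = 3.
The 3 cells of cage f must have product 12, which forces (2,4) = 1.
Row 4 already has 3; hence (4,1) = 1.
The full grid is 2 4 1 3 / 3 2 4 1 / 4 1 3 2 / 1 3 2 4.

1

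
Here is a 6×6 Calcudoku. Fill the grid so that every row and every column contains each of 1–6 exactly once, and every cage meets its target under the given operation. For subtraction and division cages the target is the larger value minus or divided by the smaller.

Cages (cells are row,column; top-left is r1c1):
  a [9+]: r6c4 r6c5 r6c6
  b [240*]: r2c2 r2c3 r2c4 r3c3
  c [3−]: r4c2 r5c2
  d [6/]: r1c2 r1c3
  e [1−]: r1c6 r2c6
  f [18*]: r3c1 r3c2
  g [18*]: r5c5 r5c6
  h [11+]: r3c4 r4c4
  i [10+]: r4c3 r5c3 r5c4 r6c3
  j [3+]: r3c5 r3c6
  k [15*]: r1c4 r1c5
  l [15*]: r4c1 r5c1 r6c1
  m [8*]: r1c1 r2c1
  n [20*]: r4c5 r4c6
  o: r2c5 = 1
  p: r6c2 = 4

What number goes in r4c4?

Cage o is given, which forces r2c5 = 1.
Column 5 now contains 1; hence r3c5 = 2.
Row 3 already has 2, so r3c6 = 1.
Cage p is given, so r6c2 = 4.
Cage a has sum 9, leaving r6c4 = 1.
Row 3 needs a 4, and only r3c3 is open for it.
Row 3 needs a 5, and only r3c4 is open for it.
Column 4 already has 5; hence r1c4 = 3.
Cage k needs two cells with product 15, which forces r1c5 = 5.
Column 4 already has 5, leaving r4c4 = 6.
Column 5 now contains 5, so r4c5 = 4.
4 is placed in row 4, which forces r4c6 = 5.
Cage e's pair has difference 1; hence r2c6 = 3.
Column 6 already has 3, leaving r5c6 = 6.
Cage a needs sum 9, so r6c5 = 6.
Cage a has sum 9; hence r6c6 = 2.
2 is placed in column 6, leaving r1c6 = 4.
Cage b needs product 240, which forces r2c4 = 2.
The two cells of cage c must have difference 3, leaving r4c2 = 2.
Row 4 now contains 2; hence r4c3 = 1.
6 is placed in row 5, so r5c2 = 5.
Column 3 now contains 1, so r5c3 = 2.
2 is placed in column 4, so r5c4 = 4.
6 is placed in row 5, so r5c5 = 3.
Row 1 now contains 4, leaving r1c1 = 2.
The two cells of cage d must have quotient 6, so r1c2 = 1.
Column 3 now contains 1, so r1c3 = 6.
Row 2 already has 2, which forces r2c1 = 4.
Column 2 now contains 5, which forces r2c2 = 6.
Cage b needs product 240, so r2c3 = 5.
Column 2 already has 6, so r3c2 = 3.
Row 4 already has 1, which forces r4c1 = 3.
Row 5 now contains 3, so r5c1 = 1.
The 3 cells of cage l must have product 15; hence r6c1 = 5.
Cage i has sum 10, which forces r6c3 = 3.
3 is placed in row 3; hence r3c1 = 6.
Completed grid: 2 1 6 3 5 4 / 4 6 5 2 1 3 / 6 3 4 5 2 1 / 3 2 1 6 4 5 / 1 5 2 4 3 6 / 5 4 3 1 6 2.

6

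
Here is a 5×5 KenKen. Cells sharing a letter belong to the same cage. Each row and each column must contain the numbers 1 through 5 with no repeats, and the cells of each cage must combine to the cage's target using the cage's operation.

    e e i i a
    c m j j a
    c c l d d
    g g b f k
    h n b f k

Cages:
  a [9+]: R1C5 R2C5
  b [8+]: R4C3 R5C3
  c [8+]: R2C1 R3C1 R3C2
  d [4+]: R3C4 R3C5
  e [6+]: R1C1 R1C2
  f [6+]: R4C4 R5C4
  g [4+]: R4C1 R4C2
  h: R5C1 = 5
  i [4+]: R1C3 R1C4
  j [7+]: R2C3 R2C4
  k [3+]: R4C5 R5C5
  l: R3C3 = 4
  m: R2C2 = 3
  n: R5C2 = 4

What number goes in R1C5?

5

M is a freebie, so R2C2 = 3.
Cage l is given, which forces R3C3 = 4.
Column 2 already has 3, so R4C2 = 1.
Row 4 already has 1, so R4C5 = 2.
Cage h is given, so R5C1 = 5.
Cage n is a single given cell, which forces R5C2 = 4.
Row 5 now contains 5, which forces R5C3 = 3.
Column 5 now contains 2, so R5C5 = 1.
3 is placed in column 3, leaving R1C3 = 1.
Cage i's pair has sum 4, so R1C4 = 3.
Cage c has sum 8, leaving R3C2 = 5.
Cage d's pair has sum 4, which forces R3C4 = 1.
Column 5 now contains 1; hence R3C5 = 3.
Row 4 already has 1, which forces R4C1 = 3.
3 is placed in column 3, so R4C3 = 5.
Cage f needs two cells with sum 6, so R4C4 = 4.
Row 5 now contains 1, so R5C4 = 2.
Row 1 now contains 1, leaving R1C1 = 4.
Column 2 now contains 5, leaving R1C2 = 2.
Row 1 already has 4; hence R1C5 = 5.
Cage c has sum 8, leaving R2C1 = 1.
5 is placed in column 3, so R2C3 = 2.
Column 4 now contains 2, leaving R2C4 = 5.
Column 5 already has 5, leaving R2C5 = 4.
Row 3 now contains 1, which forces R3C1 = 2.
Filled in: 4 2 1 3 5 / 1 3 2 5 4 / 2 5 4 1 3 / 3 1 5 4 2 / 5 4 3 2 1.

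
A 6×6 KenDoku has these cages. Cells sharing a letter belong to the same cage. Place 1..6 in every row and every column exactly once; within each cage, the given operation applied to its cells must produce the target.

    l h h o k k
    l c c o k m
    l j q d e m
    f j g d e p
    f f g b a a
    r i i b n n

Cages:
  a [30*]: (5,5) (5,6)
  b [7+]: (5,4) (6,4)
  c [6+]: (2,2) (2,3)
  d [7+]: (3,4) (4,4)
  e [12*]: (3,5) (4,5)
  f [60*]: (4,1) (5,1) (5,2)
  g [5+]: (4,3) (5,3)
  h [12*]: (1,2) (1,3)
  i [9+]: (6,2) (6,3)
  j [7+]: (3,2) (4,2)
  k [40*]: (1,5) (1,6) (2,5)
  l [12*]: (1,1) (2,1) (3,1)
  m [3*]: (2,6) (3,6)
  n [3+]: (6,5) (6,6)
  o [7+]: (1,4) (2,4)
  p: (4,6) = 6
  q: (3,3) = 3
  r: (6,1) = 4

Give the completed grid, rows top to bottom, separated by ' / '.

1 6 2 3 5 4 / 6 1 5 4 2 3 / 2 5 3 6 4 1 / 5 2 4 1 3 6 / 3 4 1 2 6 5 / 4 3 6 5 1 2

Cage q is a single given cell, leaving (3,3) = 3.
Row 3 already has 3, leaving (3,6) = 1.
P is a freebie; hence (4,6) = 6.
Column 6 already has 6; hence (5,6) = 5.
Cage r is a single given cell, so (6,1) = 4.
Column 6 already has 1, which forces (6,6) = 2.
Column 6 already has 2; hence (1,6) = 4.
Column 6 already has 1, so (2,6) = 3.
Cage f needs product 60; hence (4,1) = 5.
Row 5 already has 5, leaving (5,5) = 6.
Cage i's pair has sum 9, which forces (6,2) = 3.
Cage i's pair has sum 9, so (6,3) = 6.
Row 6 already has 2, which forces (6,5) = 1.
Cage h needs two cells with product 12, leaving (1,2) = 6.
Column 3 already has 6, which forces (1,3) = 2.
2 is placed in row 1; hence (1,5) = 5.
5 is placed in column 5, leaving (2,5) = 2.
6 is placed in column 2, leaving (3,2) = 5.
Column 5 already has 6, which forces (3,5) = 4.
Cage e's pair has product 12, so (4,5) = 3.
The 3 cells of cage f must have product 60, which forces (5,1) = 3.
Cage f needs product 60; hence (5,2) = 4.
Row 5 now contains 4, leaving (5,3) = 1.
Cage b needs two cells with sum 7, which forces (5,4) = 2.
Row 6 already has 1, leaving (6,4) = 5.
2 is placed in row 1; hence (1,1) = 1.
Row 1 already has 1; hence (1,4) = 3.
Cage l needs product 12, which forces (2,1) = 6.
4 is placed in column 2, which forces (2,2) = 1.
The two cells of cage c must have sum 6, leaving (2,3) = 5.
6 is placed in row 2, so (2,4) = 4.
Cage l has product 12, leaving (3,1) = 2.
4 is placed in row 3, so (3,4) = 6.
Cage j's pair has sum 7, so (4,2) = 2.
1 is placed in column 3, which forces (4,3) = 4.
2 is placed in column 4, which forces (4,4) = 1.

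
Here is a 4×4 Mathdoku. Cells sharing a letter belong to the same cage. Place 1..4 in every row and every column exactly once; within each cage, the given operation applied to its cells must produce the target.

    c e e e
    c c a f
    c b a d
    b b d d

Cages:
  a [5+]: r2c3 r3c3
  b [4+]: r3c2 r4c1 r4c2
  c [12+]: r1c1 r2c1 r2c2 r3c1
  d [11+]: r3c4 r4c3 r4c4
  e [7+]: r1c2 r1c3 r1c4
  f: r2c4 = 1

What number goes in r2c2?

F is a freebie, so r2c4 = 1.
Cage b has sum 4; hence r3c2 = 1.
Cage d needs sum 11, which forces r3c4 = 4.
Cage b needs sum 4, which forces r4c1 = 1.
Cage b needs sum 4, which forces r4c2 = 2.
Cage d needs sum 11; hence r4c3 = 4.
Cage d needs sum 11, which forces r4c4 = 3.
Column 2 now contains 2, so r1c2 = 4.
The 3 cells of cage e must have sum 7, leaving r1c3 = 1.
Column 4 already has 4, which forces r1c4 = 2.
The 4 cells of cage c must have sum 12, leaving r2c2 = 3.
3 is placed in row 2, leaving r2c3 = 2.
Column 3 already has 2; hence r3c3 = 3.
2 is placed in row 1, which forces r1c1 = 3.
Row 2 already has 2, which forces r2c1 = 4.
Row 3 now contains 3, so r3c1 = 2.
Filled in: 3 4 1 2 / 4 3 2 1 / 2 1 3 4 / 1 2 4 3.

3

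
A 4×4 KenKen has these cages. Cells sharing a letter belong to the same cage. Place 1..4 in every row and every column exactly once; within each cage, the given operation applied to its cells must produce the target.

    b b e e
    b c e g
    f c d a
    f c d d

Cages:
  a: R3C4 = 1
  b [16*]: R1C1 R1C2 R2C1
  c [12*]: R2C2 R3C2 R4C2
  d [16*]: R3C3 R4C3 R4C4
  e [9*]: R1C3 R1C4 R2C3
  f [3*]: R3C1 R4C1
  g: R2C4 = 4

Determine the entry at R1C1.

4

The 3 cells of cage e must have product 9, so R1C3 = 1.
Cage e needs product 9, which forces R1C4 = 3.
The 3 cells of cage e must have product 9, so R2C3 = 3.
Cage g is given; hence R2C4 = 4.
A is a freebie, which forces R3C4 = 1.
Column 3 now contains 1, leaving R4C3 = 4.
Column 4 already has 4, which forces R4C4 = 2.
1 is placed in row 1; hence R1C1 = 4.
The 3 cells of cage b must have product 16, leaving R1C2 = 2.
Row 2 now contains 4, leaving R2C1 = 2.
Row 2 now contains 4, which forces R2C2 = 1.
1 is placed in row 3, which forces R3C1 = 3.
Cage c has product 12, so R3C2 = 4.
4 is placed in column 3, leaving R3C3 = 2.
Cage f's pair has product 3, so R4C1 = 1.
Cage c needs product 12, which forces R4C2 = 3.
Filled in: 4 2 1 3 / 2 1 3 4 / 3 4 2 1 / 1 3 4 2.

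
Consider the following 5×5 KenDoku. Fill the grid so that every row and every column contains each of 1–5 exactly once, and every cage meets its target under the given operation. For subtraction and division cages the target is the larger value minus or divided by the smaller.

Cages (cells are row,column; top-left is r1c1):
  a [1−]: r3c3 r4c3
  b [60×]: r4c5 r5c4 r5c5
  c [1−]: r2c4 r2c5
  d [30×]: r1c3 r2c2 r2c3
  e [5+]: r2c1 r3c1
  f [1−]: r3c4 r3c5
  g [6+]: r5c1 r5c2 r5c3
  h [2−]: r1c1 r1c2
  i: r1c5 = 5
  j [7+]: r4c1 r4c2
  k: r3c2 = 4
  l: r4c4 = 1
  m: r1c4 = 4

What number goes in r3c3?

5

M is a freebie, so r1c4 = 4.
Cage i is given; hence r1c5 = 5.
Cage k is given, which forces r3c2 = 4.
Cage l is a single given cell; hence r4c4 = 1.
Cage b has product 60; hence r5c4 = 5.
In row 1, 2 can only go at r1c3, so r1c3 = 2.
The two cells of cage a must have difference 1, so r4c3 = 4.
4 is placed in row 4, which forces r4c5 = 3.
Column 5 now contains 3, which forces r5c5 = 4.
The only place for 1 in row 2 is r2c5.
Cage c's pair has difference 1, so r2c4 = 2.
The two cells of cage f must have difference 1, so r3c4 = 3.
Column 5 already has 1, leaving r3c5 = 2.
Cage e's pair has sum 5; hence r2c1 = 4.
Row 3 now contains 2, which forces r3c1 = 1.
Row 3 now contains 3, leaving r3c3 = 5.
Column 1 already has 1, leaving r1c1 = 3.
Cage h needs two cells with difference 2, leaving r1c2 = 1.
The 3 cells of cage d must have product 30; hence r2c2 = 5.
5 is placed in column 3; hence r2c3 = 3.
Column 2 now contains 5; hence r4c2 = 2.
Column 1 already has 3, leaving r5c1 = 2.
Column 2 already has 2; hence r5c2 = 3.
3 is placed in column 3; hence r5c3 = 1.
Row 4 already has 2; hence r4c1 = 5.
Filled in: 3 1 2 4 5 / 4 5 3 2 1 / 1 4 5 3 2 / 5 2 4 1 3 / 2 3 1 5 4.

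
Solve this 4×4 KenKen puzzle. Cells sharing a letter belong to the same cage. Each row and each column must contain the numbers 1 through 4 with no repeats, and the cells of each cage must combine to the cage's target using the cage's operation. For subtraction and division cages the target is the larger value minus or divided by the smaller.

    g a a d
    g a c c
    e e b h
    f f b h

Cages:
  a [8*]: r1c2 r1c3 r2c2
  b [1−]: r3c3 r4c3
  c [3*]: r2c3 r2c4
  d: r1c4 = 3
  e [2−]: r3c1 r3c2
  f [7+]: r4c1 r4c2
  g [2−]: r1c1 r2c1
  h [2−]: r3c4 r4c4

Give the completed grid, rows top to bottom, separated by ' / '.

2 1 4 3 / 4 2 3 1 / 1 3 2 4 / 3 4 1 2

Cage d is given; hence r1c4 = 3.
Column 4 now contains 3, leaving r2c4 = 1.
1 is placed in row 2, which forces r2c3 = 3.
In row 4, 1 can only go at r4c3, so r4c3 = 1.
The 3 cells of cage a must have product 8; hence r1c2 = 1.
Column 3 now contains 1, which forces r3c3 = 2.
2 is placed in row 3, so r3c4 = 4.
Column 4 now contains 4, which forces r4c4 = 2.
2 is placed in column 3, leaving r1c3 = 4.
The 3 cells of cage a must have product 8, so r2c2 = 2.
Cage e needs two cells with difference 2; hence r3c1 = 1.
Row 3 already has 4, so r3c2 = 3.
3 is placed in column 2, leaving r4c2 = 4.
Row 1 already has 4; hence r1c1 = 2.
Row 2 already has 2; hence r2c1 = 4.
4 is placed in row 4, leaving r4c1 = 3.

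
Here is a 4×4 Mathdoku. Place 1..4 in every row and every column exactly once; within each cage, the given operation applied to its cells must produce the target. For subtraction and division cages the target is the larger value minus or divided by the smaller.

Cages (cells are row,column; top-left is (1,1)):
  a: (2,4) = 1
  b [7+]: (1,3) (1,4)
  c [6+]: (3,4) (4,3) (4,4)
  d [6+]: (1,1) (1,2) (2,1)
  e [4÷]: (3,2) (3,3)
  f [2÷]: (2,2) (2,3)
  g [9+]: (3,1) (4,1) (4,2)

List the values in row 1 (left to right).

1 2 3 4

Cage a is given, so (2,4) = 1.
The 3 cells of cage c must have sum 6, leaving (4,3) = 1.
Cage e's pair has quotient 4; hence (3,2) = 1.
Column 3 now contains 1, leaving (3,3) = 4.
Cage d has sum 6, leaving (1,1) = 1.
Column 3 now contains 4, so (1,3) = 3.
The two cells of cage b must have sum 7, leaving (1,4) = 4.
The two cells of cage f must have quotient 2, so (2,2) = 4.
Column 3 now contains 4; hence (2,3) = 2.
Row 1 already has 3; hence (1,2) = 2.
2 is placed in row 2, which forces (2,1) = 3.
Column 1 now contains 3; hence (3,1) = 2.
Row 3 already has 2, so (3,4) = 3.
Cage g needs sum 9, so (4,1) = 4.
Column 2 now contains 2, so (4,2) = 3.
Column 4 now contains 3; hence (4,4) = 2.
The full grid is 1 2 3 4 / 3 4 2 1 / 2 1 4 3 / 4 3 1 2.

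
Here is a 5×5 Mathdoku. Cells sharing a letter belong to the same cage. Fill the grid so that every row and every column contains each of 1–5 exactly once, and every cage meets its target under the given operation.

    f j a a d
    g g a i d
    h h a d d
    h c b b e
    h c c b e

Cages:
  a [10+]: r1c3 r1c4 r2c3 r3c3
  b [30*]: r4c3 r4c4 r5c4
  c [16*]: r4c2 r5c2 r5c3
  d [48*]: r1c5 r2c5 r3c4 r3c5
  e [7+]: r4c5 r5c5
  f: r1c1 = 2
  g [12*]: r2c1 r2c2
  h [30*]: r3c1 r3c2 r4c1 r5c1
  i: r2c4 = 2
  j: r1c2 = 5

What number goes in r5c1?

F is a freebie, which forces r1c1 = 2.
J is a freebie, which forces r1c2 = 5.
I is a freebie, so r2c4 = 2.
2 is placed in column 4, leaving r3c4 = 4.
Cage h needs product 30; hence r3c2 = 2.
2 is placed in column 2, which forces r4c2 = 4.
Cage b needs product 30, which forces r4c3 = 2.
Column 2 already has 4, so r5c2 = 1.
Column 3 already has 2, which forces r5c3 = 4.
Cage a needs sum 10, which forces r1c3 = 3.
Cage a has sum 10, which forces r1c4 = 1.
Row 1 already has 1, so r1c5 = 4.
Cage g needs two cells with product 12, which forces r2c1 = 4.
Column 2 already has 4, so r2c2 = 3.
Row 2 now contains 3, leaving r2c5 = 1.
Column 5 now contains 1, so r3c5 = 3.
The two cells of cage e must have sum 7, so r4c5 = 5.
Cage e needs two cells with sum 7, so r5c5 = 2.
Row 2 already has 1, which forces r2c3 = 5.
Cage a has sum 10; hence r3c3 = 1.
Row 4 already has 5, which forces r4c4 = 3.
The 3 cells of cage b must have product 30, which forces r5c4 = 5.
1 is placed in row 3, leaving r3c1 = 5.
3 is placed in row 4, which forces r4c1 = 1.
5 is placed in row 5, so r5c1 = 3.
The full grid is 2 5 3 1 4 / 4 3 5 2 1 / 5 2 1 4 3 / 1 4 2 3 5 / 3 1 4 5 2.

3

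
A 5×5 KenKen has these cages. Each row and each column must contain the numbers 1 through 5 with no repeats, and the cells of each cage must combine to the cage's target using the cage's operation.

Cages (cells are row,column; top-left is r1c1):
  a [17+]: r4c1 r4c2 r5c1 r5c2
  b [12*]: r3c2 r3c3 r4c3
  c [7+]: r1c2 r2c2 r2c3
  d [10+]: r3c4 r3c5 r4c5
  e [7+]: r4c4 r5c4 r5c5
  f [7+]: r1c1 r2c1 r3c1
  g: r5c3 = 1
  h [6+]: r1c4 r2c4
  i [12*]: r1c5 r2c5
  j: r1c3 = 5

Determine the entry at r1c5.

3

J is a freebie, leaving r1c3 = 5.
G is a freebie, which forces r5c3 = 1.
Row 2 needs a 5, and only r2c4 is open for it.
Cage h's pair has sum 6, leaving r1c4 = 1.
1 is placed in column 4, so r4c4 = 2.
Cage b needs product 12, leaving r3c2 = 1.
Cage e needs sum 7, leaving r5c4 = 3.
The 3 cells of cage e must have sum 7; hence r5c5 = 2.
Cage c has sum 7; hence r1c2 = 2.
Cage f needs sum 7; hence r2c1 = 1.
Column 2 now contains 1, so r2c2 = 3.
Cage c has sum 7; hence r2c3 = 2.
3 is placed in row 2, which forces r2c5 = 4.
Column 4 already has 3; hence r3c4 = 4.
The 3 cells of cage d must have sum 10, which forces r3c5 = 5.
Column 2 already has 3; hence r4c2 = 5.
Cage d has sum 10, which forces r4c5 = 1.
5 is placed in column 2, leaving r5c2 = 4.
Row 1 now contains 2; hence r1c1 = 4.
4 is placed in column 5; hence r1c5 = 3.
4 is placed in row 3, which forces r3c1 = 2.
4 is placed in row 3, which forces r3c3 = 3.
Row 4 already has 5, leaving r4c1 = 3.
Cage b has product 12; hence r4c3 = 4.
Row 5 already has 4; hence r5c1 = 5.
Filled in: 4 2 5 1 3 / 1 3 2 5 4 / 2 1 3 4 5 / 3 5 4 2 1 / 5 4 1 3 2.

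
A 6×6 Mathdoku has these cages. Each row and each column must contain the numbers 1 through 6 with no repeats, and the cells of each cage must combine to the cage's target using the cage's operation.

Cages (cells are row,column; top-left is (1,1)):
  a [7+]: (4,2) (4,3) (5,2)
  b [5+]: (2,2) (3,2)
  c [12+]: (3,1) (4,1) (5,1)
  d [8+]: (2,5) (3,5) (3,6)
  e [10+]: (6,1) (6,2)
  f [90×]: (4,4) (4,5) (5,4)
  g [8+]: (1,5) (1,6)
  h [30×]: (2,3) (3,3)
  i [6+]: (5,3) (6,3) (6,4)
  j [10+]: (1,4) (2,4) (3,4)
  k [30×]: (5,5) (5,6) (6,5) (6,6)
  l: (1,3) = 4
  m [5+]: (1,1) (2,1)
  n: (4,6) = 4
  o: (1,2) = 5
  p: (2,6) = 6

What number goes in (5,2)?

4

O is a freebie, so (1,2) = 5.
Cage l is a single given cell; hence (1,3) = 4.
Cage p is a single given cell, leaving (2,6) = 6.
N is a freebie, leaving (4,6) = 4.
Cage g's pair has sum 8; hence (1,5) = 6.
The two cells of cage g must have sum 8; hence (1,6) = 2.
Row 2 already has 6; hence (2,3) = 5.
Cage h's pair has product 30, leaving (3,3) = 6.
The 3 cells of cage j must have sum 10; hence (3,4) = 5.
Cage f needs product 90, leaving (4,5) = 5.
Row 6 needs a 5, and only (6,6) is open for it.
In row 5, 5 can only go at (5,1), so (5,1) = 5.
Row 5 needs a 4, and only (5,2) is open for it.
The two cells of cage e must have sum 10, leaving (6,1) = 4.
Column 2 now contains 4; hence (6,2) = 6.
Cage m needs two cells with sum 5; hence (1,1) = 3.
3 is placed in row 1; hence (1,4) = 1.
4 is placed in column 1, which forces (2,1) = 2.
Row 2 already has 2, so (2,2) = 3.
Row 2 already has 2, leaving (2,4) = 4.
4 is placed in row 2, leaving (2,5) = 1.
4 is placed in column 1, which forces (3,1) = 1.
Column 2 now contains 3; hence (3,2) = 2.
1 is placed in row 3, which forces (3,6) = 3.
Cage c needs sum 12, so (4,1) = 6.
2 is placed in column 2; hence (4,2) = 1.
Row 4 now contains 1, so (4,3) = 2.
Row 4 now contains 6, leaving (4,4) = 3.
Column 4 now contains 3, so (5,4) = 6.
3 is placed in column 6, leaving (5,6) = 1.
Column 4 now contains 3; hence (6,4) = 2.
Row 6 now contains 2, so (6,5) = 3.
Row 3 now contains 3; hence (3,5) = 4.
1 is placed in row 5, leaving (5,3) = 3.
Column 5 already has 3, which forces (5,5) = 2.
3 is placed in row 6, so (6,3) = 1.
Completed grid: 3 5 4 1 6 2 / 2 3 5 4 1 6 / 1 2 6 5 4 3 / 6 1 2 3 5 4 / 5 4 3 6 2 1 / 4 6 1 2 3 5.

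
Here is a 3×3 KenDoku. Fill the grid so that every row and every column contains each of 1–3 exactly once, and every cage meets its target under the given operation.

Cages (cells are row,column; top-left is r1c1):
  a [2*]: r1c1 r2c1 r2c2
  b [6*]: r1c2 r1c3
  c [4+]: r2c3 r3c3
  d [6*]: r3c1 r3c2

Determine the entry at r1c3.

2

Cage a needs product 2; hence r1c1 = 1.
The 3 cells of cage a must have product 2; hence r2c1 = 2.
The 3 cells of cage a must have product 2; hence r2c2 = 1.
Row 2 now contains 1, so r2c3 = 3.
2 is placed in column 1; hence r3c1 = 3.
Row 3 already has 3, so r3c2 = 2.
Column 3 now contains 3, which forces r3c3 = 1.
2 is placed in column 2; hence r1c2 = 3.
Column 3 now contains 3, so r1c3 = 2.
Completed grid: 1 3 2 / 2 1 3 / 3 2 1.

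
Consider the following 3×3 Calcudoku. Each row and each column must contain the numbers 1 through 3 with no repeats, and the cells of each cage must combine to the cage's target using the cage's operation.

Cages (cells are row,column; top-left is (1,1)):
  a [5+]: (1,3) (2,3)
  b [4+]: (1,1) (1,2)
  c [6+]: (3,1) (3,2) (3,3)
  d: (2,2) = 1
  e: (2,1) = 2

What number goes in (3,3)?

1

Cage e is given, leaving (2,1) = 2.
Cage d is a single given cell, leaving (2,2) = 1.
Row 2 now contains 2, so (2,3) = 3.
The two cells of cage b must have sum 4, so (1,1) = 1.
1 is placed in column 2, which forces (1,2) = 3.
3 is placed in column 3, leaving (1,3) = 2.
Column 1 already has 1; hence (3,1) = 3.
Column 2 now contains 3, which forces (3,2) = 2.
Column 3 now contains 2, which forces (3,3) = 1.
Completed grid: 1 3 2 / 2 1 3 / 3 2 1.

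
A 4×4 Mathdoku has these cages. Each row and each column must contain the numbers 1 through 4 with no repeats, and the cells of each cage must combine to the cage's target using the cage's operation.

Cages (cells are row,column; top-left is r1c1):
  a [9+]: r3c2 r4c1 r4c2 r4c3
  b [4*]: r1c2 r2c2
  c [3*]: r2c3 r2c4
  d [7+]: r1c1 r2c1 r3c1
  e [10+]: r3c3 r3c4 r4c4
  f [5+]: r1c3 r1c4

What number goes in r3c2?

Row 2 needs a 2, and only r2c1 is open for it.
Row 2 needs a 4, and only r2c2 is open for it.
Column 2 already has 4, so r1c2 = 1.
Row 1 already has 1, which forces r1c1 = 4.
Cage d needs sum 7, leaving r3c1 = 1.
Cage a has sum 9, which forces r3c2 = 3.
Row 3 now contains 3, leaving r3c3 = 4.
Row 3 now contains 4, which forces r3c4 = 2.
1 is placed in column 1, which forces r4c1 = 3.
The 4 cells of cage a must have sum 9, leaving r4c2 = 2.
Row 4 now contains 3, which forces r4c3 = 1.
Row 4 now contains 3, so r4c4 = 4.
Cage f's pair has sum 5, leaving r1c3 = 2.
Column 4 already has 2, which forces r1c4 = 3.
1 is placed in column 3, leaving r2c3 = 3.
The two cells of cage c must have product 3, so r2c4 = 1.
The full grid is 4 1 2 3 / 2 4 3 1 / 1 3 4 2 / 3 2 1 4.

3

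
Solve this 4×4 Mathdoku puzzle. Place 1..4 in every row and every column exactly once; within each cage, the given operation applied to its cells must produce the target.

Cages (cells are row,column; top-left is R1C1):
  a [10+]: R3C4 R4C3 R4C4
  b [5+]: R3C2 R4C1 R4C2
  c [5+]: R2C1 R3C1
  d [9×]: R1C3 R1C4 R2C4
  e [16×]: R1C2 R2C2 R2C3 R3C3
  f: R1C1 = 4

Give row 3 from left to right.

3 1 2 4

Cage f is given, so R1C1 = 4.
Cage d needs product 9, so R1C3 = 3.
The 3 cells of cage d must have product 9, leaving R1C4 = 1.
The 3 cells of cage d must have product 9, which forces R2C4 = 3.
3 is placed in column 4, which forces R3C4 = 4.
3 is placed in column 3; hence R4C3 = 4.
4 is placed in column 4, so R4C4 = 2.
Row 1 now contains 1; hence R1C2 = 2.
The two cells of cage c must have sum 5, so R2C1 = 2.
The 4 cells of cage e must have product 16, which forces R2C2 = 4.
Row 2 already has 2, which forces R2C3 = 1.
Cage c needs two cells with sum 5; hence R3C1 = 3.
Cage b needs sum 5, leaving R3C2 = 1.
1 is placed in column 3, leaving R3C3 = 2.
2 is placed in row 4, so R4C1 = 1.
The 3 cells of cage b must have sum 5, leaving R4C2 = 3.
The full grid is 4 2 3 1 / 2 4 1 3 / 3 1 2 4 / 1 3 4 2.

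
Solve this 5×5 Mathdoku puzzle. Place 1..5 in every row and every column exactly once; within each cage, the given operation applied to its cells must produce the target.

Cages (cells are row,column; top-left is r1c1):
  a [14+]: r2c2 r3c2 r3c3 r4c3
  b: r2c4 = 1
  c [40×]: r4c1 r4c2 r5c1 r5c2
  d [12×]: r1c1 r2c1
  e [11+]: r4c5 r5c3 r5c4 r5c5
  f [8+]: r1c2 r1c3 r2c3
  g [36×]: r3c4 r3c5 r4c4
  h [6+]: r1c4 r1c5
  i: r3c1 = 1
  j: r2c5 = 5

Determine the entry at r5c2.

4

B is a freebie; hence r2c4 = 1.
Cage j is given, which forces r2c5 = 5.
Cage i is given, so r3c1 = 1.
Cage g has product 36, so r3c4 = 4.
Cage g needs product 36, so r3c5 = 3.
Cage g needs product 36, leaving r4c4 = 3.
The only place for 3 in row 5 is r5c3.
In column 3, 1 can only go at r1c3, so r1c3 = 1.
The two cells of cage h must have sum 6, leaving r1c4 = 2.
Row 1 now contains 1, which forces r1c5 = 4.
Column 4 now contains 2, which forces r5c4 = 5.
4 is placed in row 1, which forces r1c1 = 3.
Row 1 now contains 3, which forces r1c2 = 5.
Cage d's pair has product 12, which forces r2c1 = 4.
Row 2 already has 4, which forces r2c3 = 2.
Column 2 already has 5, leaving r3c2 = 2.
Column 3 now contains 2, leaving r3c3 = 5.
5 is placed in column 3, so r4c3 = 4.
Column 1 now contains 4; hence r5c1 = 2.
2 is placed in row 5, leaving r5c5 = 1.
Row 2 already has 2, which forces r2c2 = 3.
Column 1 now contains 2, leaving r4c1 = 5.
Row 4 now contains 4; hence r4c2 = 1.
Column 5 now contains 1, leaving r4c5 = 2.
Row 5 already has 1; hence r5c2 = 4.
Completed grid: 3 5 1 2 4 / 4 3 2 1 5 / 1 2 5 4 3 / 5 1 4 3 2 / 2 4 3 5 1.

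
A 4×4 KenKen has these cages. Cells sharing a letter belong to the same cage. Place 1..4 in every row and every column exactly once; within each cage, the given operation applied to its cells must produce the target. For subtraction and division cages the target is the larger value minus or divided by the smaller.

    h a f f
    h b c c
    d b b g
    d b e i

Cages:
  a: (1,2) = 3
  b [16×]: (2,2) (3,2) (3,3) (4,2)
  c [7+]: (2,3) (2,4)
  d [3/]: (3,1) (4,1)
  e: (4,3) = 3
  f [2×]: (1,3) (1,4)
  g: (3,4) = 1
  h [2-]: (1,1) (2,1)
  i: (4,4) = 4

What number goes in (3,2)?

A is a freebie; hence (1,2) = 3.
Cage b needs product 16, so (3,3) = 2.
Cage g is a single given cell, leaving (3,4) = 1.
Cage e is a single given cell, so (4,3) = 3.
Cage i is a single given cell; hence (4,4) = 4.
Column 3 now contains 2, which forces (1,3) = 1.
1 is placed in column 4; hence (1,4) = 2.
Column 3 now contains 3, so (2,3) = 4.
Column 4 now contains 4, leaving (2,4) = 3.
1 is placed in row 3, leaving (3,1) = 3.
1 is placed in row 3, leaving (3,2) = 4.
3 is placed in row 4, so (4,1) = 1.
1 is placed in row 4, so (4,2) = 2.
Row 1 already has 2; hence (1,1) = 4.
Row 2 now contains 3, leaving (2,1) = 2.
2 is placed in column 2, so (2,2) = 1.
Filled in: 4 3 1 2 / 2 1 4 3 / 3 4 2 1 / 1 2 3 4.

4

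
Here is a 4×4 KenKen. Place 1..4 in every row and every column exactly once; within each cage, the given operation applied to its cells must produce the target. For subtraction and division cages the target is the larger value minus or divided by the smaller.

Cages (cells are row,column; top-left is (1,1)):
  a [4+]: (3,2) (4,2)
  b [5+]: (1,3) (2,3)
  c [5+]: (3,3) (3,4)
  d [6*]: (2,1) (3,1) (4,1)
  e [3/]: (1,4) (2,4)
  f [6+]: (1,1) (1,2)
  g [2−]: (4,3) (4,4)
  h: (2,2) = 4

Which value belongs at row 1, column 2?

2

Cage h is given, leaving (2,2) = 4.
The two cells of cage f must have sum 6, leaving (1,1) = 4.
4 is placed in column 2, so (1,2) = 2.
2 is placed in row 1, so (1,3) = 3.
Row 1 already has 3, leaving (1,4) = 1.
Column 4 already has 1, leaving (2,4) = 3.
The two cells of cage b must have sum 5, leaving (2,3) = 2.
The two cells of cage c must have sum 5, which forces (3,3) = 1.
Cage c needs two cells with sum 5, leaving (3,4) = 4.
2 is placed in column 3, which forces (4,3) = 4.
Column 4 already has 4, leaving (4,4) = 2.
2 is placed in row 2; hence (2,1) = 1.
Cage d needs product 6, which forces (3,1) = 2.
1 is placed in row 3, so (3,2) = 3.
Cage d needs product 6, leaving (4,1) = 3.
The two cells of cage a must have sum 4; hence (4,2) = 1.
Filled in: 4 2 3 1 / 1 4 2 3 / 2 3 1 4 / 3 1 4 2.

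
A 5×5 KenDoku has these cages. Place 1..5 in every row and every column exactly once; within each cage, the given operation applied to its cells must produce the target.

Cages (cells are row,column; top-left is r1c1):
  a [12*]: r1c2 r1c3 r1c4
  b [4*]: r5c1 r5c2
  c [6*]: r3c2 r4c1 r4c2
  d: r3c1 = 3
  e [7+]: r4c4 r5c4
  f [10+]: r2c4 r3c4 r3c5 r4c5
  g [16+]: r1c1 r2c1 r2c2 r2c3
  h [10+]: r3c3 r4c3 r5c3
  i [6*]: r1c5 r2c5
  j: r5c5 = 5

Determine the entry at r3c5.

Cage d is a single given cell, leaving r3c1 = 3.
J is a freebie; hence r5c5 = 5.
Cage c needs product 6, so r4c2 = 3.
Row 1 needs a 2, and only r1c5 is open for it.
Column 5 already has 2; hence r2c5 = 3.
Cage g needs sum 16, so r1c1 = 5.
The only place for 1 in row 2 is r2c4.
Column 4 now contains 1, leaving r3c4 = 4.
The 4 cells of cage f must have sum 10, so r3c5 = 1.
4 is placed in column 4, so r4c4 = 5.
Cage f needs sum 10, leaving r4c5 = 4.
4 is placed in column 4, which forces r1c4 = 3.
1 is placed in row 3, which forces r3c2 = 2.
The 3 cells of cage h must have sum 10; hence r3c3 = 5.
Cage c has product 6, so r4c1 = 1.
1 is placed in row 4, which forces r4c3 = 2.
Column 1 already has 1, which forces r5c1 = 4.
Row 5 already has 4; hence r5c2 = 1.
Row 5 already has 4, leaving r5c3 = 3.
Cage e needs two cells with sum 7, so r5c4 = 2.
1 is placed in column 2, which forces r1c2 = 4.
Cage a needs product 12, which forces r1c3 = 1.
4 is placed in column 1, which forces r2c1 = 2.
Cage g has sum 16, which forces r2c2 = 5.
Column 3 already has 2; hence r2c3 = 4.
The full grid is 5 4 1 3 2 / 2 5 4 1 3 / 3 2 5 4 1 / 1 3 2 5 4 / 4 1 3 2 5.

1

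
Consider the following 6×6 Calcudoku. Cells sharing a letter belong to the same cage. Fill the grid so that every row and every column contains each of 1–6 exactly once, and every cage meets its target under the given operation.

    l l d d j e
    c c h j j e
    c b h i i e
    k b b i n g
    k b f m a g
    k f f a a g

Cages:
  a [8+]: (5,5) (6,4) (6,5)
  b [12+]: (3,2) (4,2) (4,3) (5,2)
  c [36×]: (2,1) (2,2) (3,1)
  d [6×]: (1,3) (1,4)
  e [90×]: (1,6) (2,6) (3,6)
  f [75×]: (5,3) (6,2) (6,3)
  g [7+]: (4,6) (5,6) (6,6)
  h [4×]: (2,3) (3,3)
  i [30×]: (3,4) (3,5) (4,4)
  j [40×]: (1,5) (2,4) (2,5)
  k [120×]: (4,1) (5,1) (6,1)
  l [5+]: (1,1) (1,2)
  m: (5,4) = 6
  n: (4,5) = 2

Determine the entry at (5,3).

5

N is a freebie, so (4,5) = 2.
Cage f needs product 75; hence (5,3) = 5.
Cage m is given, leaving (5,4) = 6.
Cage f has product 75, so (6,2) = 5.
Cage f needs product 75; hence (6,3) = 3.
Cage j has product 40; hence (2,4) = 2.
Cage k needs product 120; hence (4,1) = 5.
Row 5 now contains 6, leaving (5,1) = 4.
Cage k has product 120; hence (6,1) = 6.
The 3 cells of cage c must have product 36, so (2,1) = 3.
The 3 cells of cage c must have product 36, leaving (2,2) = 6.
6 is placed in row 2, leaving (2,6) = 5.
Cage c has product 36, leaving (3,1) = 2.
Cage i needs product 30, which forces (3,4) = 5.
The 3 cells of cage i must have product 30; hence (3,5) = 6.
Row 3 already has 6, so (3,6) = 3.
Cage i has product 30, so (4,4) = 1.
1 is placed in row 4, leaving (4,6) = 4.
Cage a needs sum 8, which forces (5,5) = 3.
Column 4 already has 1, leaving (6,4) = 4.
Row 6 now contains 4, leaving (6,5) = 1.
Row 6 already has 1; hence (6,6) = 2.
2 is placed in column 1, leaving (1,1) = 1.
The two cells of cage l must have sum 5; hence (1,2) = 4.
Cage d's pair has product 6; hence (1,3) = 2.
Column 4 already has 1, leaving (1,4) = 3.
Cage j has product 40, leaving (1,5) = 5.
Column 6 already has 3, so (1,6) = 6.
Row 2 already has 5; hence (2,5) = 4.
The 4 cells of cage b must have sum 12, which forces (3,2) = 1.
Row 3 already has 1; hence (3,3) = 4.
4 is placed in row 4, so (4,2) = 3.
4 is placed in row 4, which forces (4,3) = 6.
The 4 cells of cage b must have sum 12, leaving (5,2) = 2.
2 is placed in column 6, leaving (5,6) = 1.
4 is placed in row 2, so (2,3) = 1.
The full grid is 1 4 2 3 5 6 / 3 6 1 2 4 5 / 2 1 4 5 6 3 / 5 3 6 1 2 4 / 4 2 5 6 3 1 / 6 5 3 4 1 2.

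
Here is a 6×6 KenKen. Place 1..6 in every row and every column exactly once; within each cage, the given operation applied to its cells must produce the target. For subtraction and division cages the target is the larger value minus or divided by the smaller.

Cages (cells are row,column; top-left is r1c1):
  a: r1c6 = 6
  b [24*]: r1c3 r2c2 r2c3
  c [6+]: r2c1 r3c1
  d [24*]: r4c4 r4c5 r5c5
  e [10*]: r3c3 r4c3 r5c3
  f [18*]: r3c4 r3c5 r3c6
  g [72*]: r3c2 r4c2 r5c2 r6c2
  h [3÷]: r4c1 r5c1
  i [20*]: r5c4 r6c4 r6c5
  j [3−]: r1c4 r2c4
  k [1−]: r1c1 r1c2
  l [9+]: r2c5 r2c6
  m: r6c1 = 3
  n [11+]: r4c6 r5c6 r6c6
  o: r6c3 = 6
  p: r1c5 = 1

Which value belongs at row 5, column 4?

1

Cage p is given; hence r1c5 = 1.
Cage a is a single given cell; hence r1c6 = 6.
Cage m is a single given cell, leaving r6c1 = 3.
Cage o is given, leaving r6c3 = 6.
The only place for 2 in column 2 is r2c2.
Row 3 needs a 4, and only r3c2 is open for it.
Column 2 already has 4; hence r6c2 = 1.
In row 1, 5 can only go at r1c2, so r1c2 = 5.
Cage k needs two cells with difference 1, so r1c1 = 4.
4 is placed in row 1, so r1c3 = 3.
Row 1 now contains 3, so r1c4 = 2.
Column 3 already has 3, leaving r2c3 = 4.
Column 4 already has 2; hence r5c4 = 1.
Cage j's pair has difference 3, leaving r2c4 = 5.
Cage l needs two cells with sum 9; hence r2c5 = 6.
The two cells of cage l must have sum 9, leaving r2c6 = 3.
Column 5 now contains 6, leaving r3c5 = 3.
Cage f needs product 18; hence r3c6 = 1.
Column 4 already has 5, so r6c4 = 4.
4 is placed in row 6, which forces r6c5 = 5.
Row 6 already has 5; hence r6c6 = 2.
5 is placed in row 2, which forces r2c1 = 1.
Row 3 already has 1; hence r3c1 = 5.
Row 3 now contains 5; hence r3c3 = 2.
Row 3 now contains 3, which forces r3c4 = 6.
Cage e needs product 10; hence r4c3 = 1.
Column 4 now contains 4, leaving r4c4 = 3.
Column 3 already has 2, leaving r5c3 = 5.
Row 5 now contains 5; hence r5c6 = 4.
3 is placed in row 4, leaving r4c2 = 6.
The 3 cells of cage d must have product 24; hence r4c5 = 4.
4 is placed in column 6, which forces r4c6 = 5.
Cage g needs product 72, leaving r5c2 = 3.
Row 5 now contains 4, which forces r5c5 = 2.
Row 4 now contains 6, leaving r4c1 = 2.
Row 5 now contains 2, leaving r5c1 = 6.
Filled in: 4 5 3 2 1 6 / 1 2 4 5 6 3 / 5 4 2 6 3 1 / 2 6 1 3 4 5 / 6 3 5 1 2 4 / 3 1 6 4 5 2.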